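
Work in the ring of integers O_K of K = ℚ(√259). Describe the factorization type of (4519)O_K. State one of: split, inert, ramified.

Since 259 ≢ 1 mod 4, the ring of integers is ℤ[√259] with discriminant 4·259 = 1036.
4519 ∤ 1036, so 4519 is unramified.
Compute (259/4519) via Euler: 259^((4519-1)/2) mod 4519 = 1, so (259/4519) = 1.
Legendre symbol 1 ⇒ 4519 is split.

4519 splits in O_K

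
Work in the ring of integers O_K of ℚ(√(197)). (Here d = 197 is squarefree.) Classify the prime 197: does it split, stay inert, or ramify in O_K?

Since 197 ≡ 1 mod 4, the ring of integers is ℤ[(1+√197)/2] with discriminant 197.
Ramification test: 197 | 197. The prime 197 ramifies in K.

ramified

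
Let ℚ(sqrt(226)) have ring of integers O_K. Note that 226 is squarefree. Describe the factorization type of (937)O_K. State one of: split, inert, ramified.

Since 226 ≢ 1 mod 4, the ring of integers is ℤ[√226] with discriminant 4·226 = 904.
937 ∤ 904, so 937 is unramified.
Compute (226/937) via Euler: 226^((937-1)/2) mod 937 = 936, so (226/937) = -1.
d is a non-residue mod p, hence 937 remains inert in O_K.

remains prime (inert)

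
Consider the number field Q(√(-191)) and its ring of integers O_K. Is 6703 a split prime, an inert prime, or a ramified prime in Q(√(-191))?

splits completely

-191 mod 4 = 1, hence disc K = -191 and O_K = ℤ[(1+√-191)/2].
6703 ∤ -191, so 6703 is unramified.
Compute (-191/6703) via Euler: 6512^((6703-1)/2) mod 6703 = 1, so (-191/6703) = 1.
(-191/6703) = 1, so 6703 splits.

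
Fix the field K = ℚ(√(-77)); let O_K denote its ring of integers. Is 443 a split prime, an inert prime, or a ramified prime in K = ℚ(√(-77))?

-77 mod 4 = 3, hence disc K = 4·(-77) = -308 and O_K = ℤ[√-77].
disc(K) = -308 is not divisible by 443; 443 is unramified.
(-77/443) = 366^221 mod 443 = 442, giving Legendre symbol -1.
Legendre symbol -1 ⇒ 443 is inert.

inert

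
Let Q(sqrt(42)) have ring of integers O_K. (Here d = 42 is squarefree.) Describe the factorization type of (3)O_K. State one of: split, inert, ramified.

Since 42 ≢ 1 mod 4, the ring of integers is ℤ[√42] with discriminant 4·42 = 168.
3 divides disc(K) = 168, so 3 ramifies.

3 is ramified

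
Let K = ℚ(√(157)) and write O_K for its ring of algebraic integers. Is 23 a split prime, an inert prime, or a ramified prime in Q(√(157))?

p is inert

d = 157 ≡ 1 (mod 4), so O_K = ℤ[(1+√157)/2] and disc(K) = d = 157.
Since gcd(23, 157) = 1 the prime 23 does not ramify.
Euler's criterion: 157^11 mod 23 = 22. Thus (157|23) = -1.
Legendre symbol -1 ⇒ 23 is inert.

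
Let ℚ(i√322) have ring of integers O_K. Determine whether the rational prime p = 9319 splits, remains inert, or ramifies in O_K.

inert

Since -322 ≢ 1 mod 4, the ring of integers is ℤ[√-322] with discriminant 4·(-322) = -1288.
Since gcd(9319, -1288) = 1 the prime 9319 does not ramify.
Compute (-322/9319) via Euler: 8997^((9319-1)/2) mod 9319 = 9318, so (-322/9319) = -1.
(-322/9319) = -1, so 9319 is inert.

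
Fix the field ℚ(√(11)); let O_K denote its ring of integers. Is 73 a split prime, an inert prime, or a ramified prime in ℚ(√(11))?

remains prime (inert)

d = 11 ≡ 3 (mod 4), so O_K = ℤ[√11] and disc(K) = 4d = 44.
Since gcd(73, 44) = 1 the prime 73 does not ramify.
(11/73) = 11^36 mod 73 = 72, giving Legendre symbol -1.
(11/73) = -1, so 73 is inert.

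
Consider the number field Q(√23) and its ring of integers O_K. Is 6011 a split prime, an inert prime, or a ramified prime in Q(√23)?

remains prime (inert)

d = 23 ≡ 3 (mod 4), so O_K = ℤ[√23] and disc(K) = 4d = 92.
Since gcd(6011, 92) = 1 the prime 6011 does not ramify.
Compute (23/6011) via Euler: 23^((6011-1)/2) mod 6011 = 6010, so (23/6011) = -1.
(23/6011) = -1, so 6011 is inert.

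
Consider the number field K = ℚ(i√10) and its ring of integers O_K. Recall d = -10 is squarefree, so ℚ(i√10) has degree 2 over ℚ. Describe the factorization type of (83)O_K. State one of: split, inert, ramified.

inert

Since -10 ≢ 1 mod 4, the ring of integers is ℤ[√-10] with discriminant 4·(-10) = -40.
Since gcd(83, -40) = 1 the prime 83 does not ramify.
Legendre symbol by Euler's criterion: (-10/83) ≡ (-10)^41 ≡ 82 (mod 83), i.e. (-10/83) = -1.
Legendre symbol -1 ⇒ 83 is inert.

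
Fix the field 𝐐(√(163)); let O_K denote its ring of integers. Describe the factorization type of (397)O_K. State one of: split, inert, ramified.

d = 163 ≡ 3 (mod 4), so O_K = ℤ[√163] and disc(K) = 4d = 652.
397 ∤ 652, so 397 is unramified.
Euler's criterion: 163^198 mod 397 = 1. Thus (163|397) = 1.
Legendre symbol 1 ⇒ 397 is split.

splits completely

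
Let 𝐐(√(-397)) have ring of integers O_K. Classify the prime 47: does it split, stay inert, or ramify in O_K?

inert — (47) stays prime in O_K

-397 mod 4 = 3, hence disc K = 4·(-397) = -1588 and O_K = ℤ[√-397].
47 ∤ -1588, so 47 is unramified.
Compute (-397/47) via Euler: 26^((47-1)/2) mod 47 = 46, so (-397/47) = -1.
(-397/47) = -1, so 47 is inert.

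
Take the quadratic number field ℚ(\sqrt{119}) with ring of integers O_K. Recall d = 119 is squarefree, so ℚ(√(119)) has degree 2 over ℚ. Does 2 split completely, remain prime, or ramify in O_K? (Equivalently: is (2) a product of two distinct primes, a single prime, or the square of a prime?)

d = 119 ≡ 3 (mod 4), so O_K = ℤ[√119] and disc(K) = 4d = 476.
Ramification test: 2 | 476. The prime 2 ramifies in K.

p ramifies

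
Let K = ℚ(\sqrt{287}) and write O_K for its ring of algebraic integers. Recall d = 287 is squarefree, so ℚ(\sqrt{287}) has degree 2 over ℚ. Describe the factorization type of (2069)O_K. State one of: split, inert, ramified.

287 mod 4 = 3, hence disc K = 4·287 = 1148 and O_K = ℤ[√287].
Since gcd(2069, 1148) = 1 the prime 2069 does not ramify.
(287/2069) = 287^1034 mod 2069 = 2068, giving Legendre symbol -1.
Legendre symbol -1 ⇒ 2069 is inert.

inert — (2069) stays prime in O_K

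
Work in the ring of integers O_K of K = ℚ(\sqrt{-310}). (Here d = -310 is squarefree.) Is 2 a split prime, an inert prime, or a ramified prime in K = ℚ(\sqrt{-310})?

Since -310 ≢ 1 mod 4, the ring of integers is ℤ[√-310] with discriminant 4·(-310) = -1240.
Ramification test: 2 | -1240. The prime 2 ramifies in K.

ramifies in O_K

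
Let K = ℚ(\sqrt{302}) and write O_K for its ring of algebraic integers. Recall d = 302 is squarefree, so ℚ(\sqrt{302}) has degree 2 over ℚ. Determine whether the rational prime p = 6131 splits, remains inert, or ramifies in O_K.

split

d = 302 ≡ 2 (mod 4), so O_K = ℤ[√302] and disc(K) = 4d = 1208.
Since gcd(6131, 1208) = 1 the prime 6131 does not ramify.
(302/6131) = 302^3065 mod 6131 = 1, giving Legendre symbol 1.
(302/6131) = 1, so 6131 splits.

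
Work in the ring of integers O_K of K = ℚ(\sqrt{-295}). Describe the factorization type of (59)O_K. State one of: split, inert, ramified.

59 is ramified

Since -295 ≡ 1 mod 4, the ring of integers is ℤ[(1+√-295)/2] with discriminant -295.
disc(K) = -295 = 59·(-5), so p = 59 is ramified.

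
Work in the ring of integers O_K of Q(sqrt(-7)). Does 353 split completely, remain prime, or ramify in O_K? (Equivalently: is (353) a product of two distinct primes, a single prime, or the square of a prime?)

353 remains inert

d = -7 ≡ 1 (mod 4), so O_K = ℤ[(1+√-7)/2] and disc(K) = d = -7.
Since gcd(353, -7) = 1 the prime 353 does not ramify.
(-7/353) = 346^176 mod 353 = 352, giving Legendre symbol -1.
(-7/353) = -1, so 353 is inert.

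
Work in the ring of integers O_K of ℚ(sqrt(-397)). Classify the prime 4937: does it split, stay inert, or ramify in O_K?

splits completely

Since -397 ≢ 1 mod 4, the ring of integers is ℤ[√-397] with discriminant 4·(-397) = -1588.
disc(K) = -1588 is not divisible by 4937; 4937 is unramified.
Compute (-397/4937) via Euler: 4540^((4937-1)/2) mod 4937 = 1, so (-397/4937) = 1.
Legendre symbol 1 ⇒ 4937 is split.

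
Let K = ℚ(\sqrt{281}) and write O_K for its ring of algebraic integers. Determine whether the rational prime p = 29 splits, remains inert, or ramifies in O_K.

split — (29) = 𝔭₁𝔭₂ with 𝔭₁ ≠ 𝔭₂

Since 281 ≡ 1 mod 4, the ring of integers is ℤ[(1+√281)/2] with discriminant 281.
disc(K) = 281 is not divisible by 29; 29 is unramified.
(281/29) = 20^14 mod 29 = 1, giving Legendre symbol 1.
Legendre symbol 1 ⇒ 29 is split.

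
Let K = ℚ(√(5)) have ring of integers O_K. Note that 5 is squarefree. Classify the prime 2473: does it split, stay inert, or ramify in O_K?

inert — (2473) stays prime in O_K

d = 5 ≡ 1 (mod 4), so O_K = ℤ[(1+√5)/2] and disc(K) = d = 5.
Since gcd(2473, 5) = 1 the prime 2473 does not ramify.
Legendre symbol by Euler's criterion: (5/2473) ≡ 5^1236 ≡ 2472 (mod 2473), i.e. (5/2473) = -1.
d is a non-residue mod p, hence 2473 remains inert in O_K.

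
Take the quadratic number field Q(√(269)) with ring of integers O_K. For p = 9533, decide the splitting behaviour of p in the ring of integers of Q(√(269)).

d = 269 ≡ 1 (mod 4), so O_K = ℤ[(1+√269)/2] and disc(K) = d = 269.
Since gcd(9533, 269) = 1 the prime 9533 does not ramify.
Legendre symbol by Euler's criterion: (269/9533) ≡ 269^4766 ≡ 1 (mod 9533), i.e. (269/9533) = 1.
Legendre symbol 1 ⇒ 9533 is split.

splits completely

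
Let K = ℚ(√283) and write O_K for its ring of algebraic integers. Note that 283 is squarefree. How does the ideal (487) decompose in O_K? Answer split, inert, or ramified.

d = 283 ≡ 3 (mod 4), so O_K = ℤ[√283] and disc(K) = 4d = 1132.
Since gcd(487, 1132) = 1 the prime 487 does not ramify.
Legendre symbol by Euler's criterion: (283/487) ≡ 283^243 ≡ 486 (mod 487), i.e. (283/487) = -1.
Legendre symbol -1 ⇒ 487 is inert.

inert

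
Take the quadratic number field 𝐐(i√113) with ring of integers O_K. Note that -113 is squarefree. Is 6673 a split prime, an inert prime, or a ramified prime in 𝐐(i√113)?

Since -113 ≢ 1 mod 4, the ring of integers is ℤ[√-113] with discriminant 4·(-113) = -452.
6673 ∤ -452, so 6673 is unramified.
Euler's criterion: (-113)^3336 mod 6673 = 6672. Thus (-113|6673) = -1.
d is a non-residue mod p, hence 6673 remains inert in O_K.

remains prime (inert)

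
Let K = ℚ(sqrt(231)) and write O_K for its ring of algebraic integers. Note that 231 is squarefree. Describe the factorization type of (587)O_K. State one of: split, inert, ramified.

inert

d = 231 ≡ 3 (mod 4), so O_K = ℤ[√231] and disc(K) = 4d = 924.
Since gcd(587, 924) = 1 the prime 587 does not ramify.
Euler's criterion: 231^293 mod 587 = 586. Thus (231|587) = -1.
Legendre symbol -1 ⇒ 587 is inert.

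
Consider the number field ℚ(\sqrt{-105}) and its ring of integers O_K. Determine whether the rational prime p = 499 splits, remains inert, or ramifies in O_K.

inert

d = -105 ≡ 3 (mod 4), so O_K = ℤ[√-105] and disc(K) = 4d = -420.
499 ∤ -420, so 499 is unramified.
Euler's criterion: (-105)^249 mod 499 = 498. Thus (-105|499) = -1.
Legendre symbol -1 ⇒ 499 is inert.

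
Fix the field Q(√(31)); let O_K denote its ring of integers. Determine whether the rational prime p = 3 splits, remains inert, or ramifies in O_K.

Since 31 ≢ 1 mod 4, the ring of integers is ℤ[√31] with discriminant 4·31 = 124.
disc(K) = 124 is not divisible by 3; 3 is unramified.
Compute (31/3) via Euler: 1^((3-1)/2) mod 3 = 1, so (31/3) = 1.
(31/3) = 1, so 3 splits.

3 splits in O_K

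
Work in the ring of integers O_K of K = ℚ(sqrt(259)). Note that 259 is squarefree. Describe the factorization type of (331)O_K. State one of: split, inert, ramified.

d = 259 ≡ 3 (mod 4), so O_K = ℤ[√259] and disc(K) = 4d = 1036.
331 ∤ 1036, so 331 is unramified.
Legendre symbol by Euler's criterion: (259/331) ≡ 259^165 ≡ 1 (mod 331), i.e. (259/331) = 1.
d is a quadratic residue mod p, hence 331 splits in O_K.

split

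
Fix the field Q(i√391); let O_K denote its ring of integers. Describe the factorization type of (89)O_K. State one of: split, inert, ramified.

inert

d = -391 ≡ 1 (mod 4), so O_K = ℤ[(1+√-391)/2] and disc(K) = d = -391.
disc(K) = -391 is not divisible by 89; 89 is unramified.
Compute (-391/89) via Euler: 54^((89-1)/2) mod 89 = 88, so (-391/89) = -1.
Legendre symbol -1 ⇒ 89 is inert.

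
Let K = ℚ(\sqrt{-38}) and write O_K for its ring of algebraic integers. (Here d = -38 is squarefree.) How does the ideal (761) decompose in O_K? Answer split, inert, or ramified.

split

-38 mod 4 = 2, hence disc K = 4·(-38) = -152 and O_K = ℤ[√-38].
761 ∤ -152, so 761 is unramified.
Legendre symbol by Euler's criterion: (-38/761) ≡ (-38)^380 ≡ 1 (mod 761), i.e. (-38/761) = 1.
Legendre symbol 1 ⇒ 761 is split.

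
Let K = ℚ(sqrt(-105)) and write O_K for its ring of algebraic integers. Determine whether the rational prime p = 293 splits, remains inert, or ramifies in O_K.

d = -105 ≡ 3 (mod 4), so O_K = ℤ[√-105] and disc(K) = 4d = -420.
293 ∤ -420, so 293 is unramified.
(-105/293) = 188^146 mod 293 = 292, giving Legendre symbol -1.
Legendre symbol -1 ⇒ 293 is inert.

inert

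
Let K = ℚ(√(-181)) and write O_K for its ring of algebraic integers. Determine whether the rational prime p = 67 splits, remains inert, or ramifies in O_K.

inert — (67) stays prime in O_K

d = -181 ≡ 3 (mod 4), so O_K = ℤ[√-181] and disc(K) = 4d = -724.
disc(K) = -724 is not divisible by 67; 67 is unramified.
Euler's criterion: (-181)^33 mod 67 = 66. Thus (-181|67) = -1.
d is a non-residue mod p, hence 67 remains inert in O_K.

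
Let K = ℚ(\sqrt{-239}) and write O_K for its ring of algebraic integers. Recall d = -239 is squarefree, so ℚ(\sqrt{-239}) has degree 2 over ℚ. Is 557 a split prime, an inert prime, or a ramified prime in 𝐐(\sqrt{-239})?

557 remains inert

Since -239 ≡ 1 mod 4, the ring of integers is ℤ[(1+√-239)/2] with discriminant -239.
disc(K) = -239 is not divisible by 557; 557 is unramified.
Compute (-239/557) via Euler: 318^((557-1)/2) mod 557 = 556, so (-239/557) = -1.
Legendre symbol -1 ⇒ 557 is inert.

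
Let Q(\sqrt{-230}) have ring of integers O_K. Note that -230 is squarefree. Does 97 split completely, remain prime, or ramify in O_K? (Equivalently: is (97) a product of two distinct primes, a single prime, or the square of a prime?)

split — (97) = 𝔭₁𝔭₂ with 𝔭₁ ≠ 𝔭₂

Since -230 ≢ 1 mod 4, the ring of integers is ℤ[√-230] with discriminant 4·(-230) = -920.
disc(K) = -920 is not divisible by 97; 97 is unramified.
(-230/97) = 61^48 mod 97 = 1, giving Legendre symbol 1.
(-230/97) = 1, so 97 splits.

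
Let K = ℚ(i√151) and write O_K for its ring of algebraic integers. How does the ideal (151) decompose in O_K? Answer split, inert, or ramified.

151 is ramified

Since -151 ≡ 1 mod 4, the ring of integers is ℤ[(1+√-151)/2] with discriminant -151.
Ramification test: 151 | -151. The prime 151 ramifies in K.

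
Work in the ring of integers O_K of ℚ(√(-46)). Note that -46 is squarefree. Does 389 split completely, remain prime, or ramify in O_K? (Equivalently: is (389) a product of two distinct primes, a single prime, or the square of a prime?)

-46 mod 4 = 2, hence disc K = 4·(-46) = -184 and O_K = ℤ[√-46].
disc(K) = -184 is not divisible by 389; 389 is unramified.
Compute (-46/389) via Euler: 343^((389-1)/2) mod 389 = 1, so (-46/389) = 1.
Legendre symbol 1 ⇒ 389 is split.

splits completely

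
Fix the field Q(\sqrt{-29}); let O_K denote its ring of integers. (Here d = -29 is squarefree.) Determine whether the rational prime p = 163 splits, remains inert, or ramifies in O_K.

-29 mod 4 = 3, hence disc K = 4·(-29) = -116 and O_K = ℤ[√-29].
disc(K) = -116 is not divisible by 163; 163 is unramified.
(-29/163) = 134^81 mod 163 = 1, giving Legendre symbol 1.
d is a quadratic residue mod p, hence 163 splits in O_K.

split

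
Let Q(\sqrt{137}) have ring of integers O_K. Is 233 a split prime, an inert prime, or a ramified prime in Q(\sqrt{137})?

Since 137 ≡ 1 mod 4, the ring of integers is ℤ[(1+√137)/2] with discriminant 137.
Since gcd(233, 137) = 1 the prime 233 does not ramify.
Compute (137/233) via Euler: 137^((233-1)/2) mod 233 = 232, so (137/233) = -1.
(137/233) = -1, so 233 is inert.

p is inert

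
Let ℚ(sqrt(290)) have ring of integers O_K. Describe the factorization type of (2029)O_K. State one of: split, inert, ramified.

inert — (2029) stays prime in O_K

Since 290 ≢ 1 mod 4, the ring of integers is ℤ[√290] with discriminant 4·290 = 1160.
2029 ∤ 1160, so 2029 is unramified.
(290/2029) = 290^1014 mod 2029 = 2028, giving Legendre symbol -1.
d is a non-residue mod p, hence 2029 remains inert in O_K.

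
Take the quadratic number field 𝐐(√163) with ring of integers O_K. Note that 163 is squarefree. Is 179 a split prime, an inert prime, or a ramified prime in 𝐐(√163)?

d = 163 ≡ 3 (mod 4), so O_K = ℤ[√163] and disc(K) = 4d = 652.
Since gcd(179, 652) = 1 the prime 179 does not ramify.
(163/179) = 163^89 mod 179 = 178, giving Legendre symbol -1.
Legendre symbol -1 ⇒ 179 is inert.

remains prime (inert)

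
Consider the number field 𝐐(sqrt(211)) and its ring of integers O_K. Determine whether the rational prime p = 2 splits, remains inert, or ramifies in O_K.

ramifies in O_K

211 mod 4 = 3, hence disc K = 4·211 = 844 and O_K = ℤ[√211].
2 divides disc(K) = 844, so 2 ramifies.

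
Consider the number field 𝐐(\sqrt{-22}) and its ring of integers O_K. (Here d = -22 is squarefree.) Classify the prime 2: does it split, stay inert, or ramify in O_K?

ramified — (2) = 𝔭²

Since -22 ≢ 1 mod 4, the ring of integers is ℤ[√-22] with discriminant 4·(-22) = -88.
Ramification test: 2 | -88. The prime 2 ramifies in K.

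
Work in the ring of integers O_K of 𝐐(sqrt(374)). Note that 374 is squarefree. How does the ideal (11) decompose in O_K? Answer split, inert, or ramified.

d = 374 ≡ 2 (mod 4), so O_K = ℤ[√374] and disc(K) = 4d = 1496.
disc(K) = 1496 = 11·136, so p = 11 is ramified.

ramifies in O_K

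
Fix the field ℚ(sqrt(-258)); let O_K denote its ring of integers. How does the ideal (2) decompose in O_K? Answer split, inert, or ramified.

Since -258 ≢ 1 mod 4, the ring of integers is ℤ[√-258] with discriminant 4·(-258) = -1032.
Ramification test: 2 | -1032. The prime 2 ramifies in K.

2 is ramified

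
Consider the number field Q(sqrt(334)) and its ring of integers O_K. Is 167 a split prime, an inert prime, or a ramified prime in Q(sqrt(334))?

d = 334 ≡ 2 (mod 4), so O_K = ℤ[√334] and disc(K) = 4d = 1336.
167 divides disc(K) = 1336, so 167 ramifies.

167 is ramified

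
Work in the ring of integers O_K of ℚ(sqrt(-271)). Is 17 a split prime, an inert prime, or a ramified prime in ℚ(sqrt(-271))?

Since -271 ≡ 1 mod 4, the ring of integers is ℤ[(1+√-271)/2] with discriminant -271.
disc(K) = -271 is not divisible by 17; 17 is unramified.
Compute (-271/17) via Euler: 1^((17-1)/2) mod 17 = 1, so (-271/17) = 1.
Legendre symbol 1 ⇒ 17 is split.

split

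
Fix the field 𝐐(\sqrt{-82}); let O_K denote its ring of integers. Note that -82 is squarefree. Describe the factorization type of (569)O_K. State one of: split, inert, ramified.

split — (569) = 𝔭₁𝔭₂ with 𝔭₁ ≠ 𝔭₂

-82 mod 4 = 2, hence disc K = 4·(-82) = -328 and O_K = ℤ[√-82].
Since gcd(569, -328) = 1 the prime 569 does not ramify.
Euler's criterion: (-82)^284 mod 569 = 1. Thus (-82|569) = 1.
Legendre symbol 1 ⇒ 569 is split.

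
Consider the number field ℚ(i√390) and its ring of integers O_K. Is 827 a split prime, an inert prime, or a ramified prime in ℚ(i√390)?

split

d = -390 ≡ 2 (mod 4), so O_K = ℤ[√-390] and disc(K) = 4d = -1560.
Since gcd(827, -1560) = 1 the prime 827 does not ramify.
(-390/827) = 437^413 mod 827 = 1, giving Legendre symbol 1.
d is a quadratic residue mod p, hence 827 splits in O_K.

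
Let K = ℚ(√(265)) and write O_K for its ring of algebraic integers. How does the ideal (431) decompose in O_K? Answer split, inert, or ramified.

d = 265 ≡ 1 (mod 4), so O_K = ℤ[(1+√265)/2] and disc(K) = d = 265.
disc(K) = 265 is not divisible by 431; 431 is unramified.
Compute (265/431) via Euler: 265^((431-1)/2) mod 431 = 1, so (265/431) = 1.
Legendre symbol 1 ⇒ 431 is split.

431 splits in O_K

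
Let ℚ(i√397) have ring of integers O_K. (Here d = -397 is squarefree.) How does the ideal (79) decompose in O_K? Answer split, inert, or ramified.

Since -397 ≢ 1 mod 4, the ring of integers is ℤ[√-397] with discriminant 4·(-397) = -1588.
79 ∤ -1588, so 79 is unramified.
Legendre symbol by Euler's criterion: (-397/79) ≡ (-397)^39 ≡ 78 (mod 79), i.e. (-397/79) = -1.
d is a non-residue mod p, hence 79 remains inert in O_K.

p is inert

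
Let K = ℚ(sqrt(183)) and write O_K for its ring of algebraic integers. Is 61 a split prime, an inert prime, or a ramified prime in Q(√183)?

p ramifies

Since 183 ≢ 1 mod 4, the ring of integers is ℤ[√183] with discriminant 4·183 = 732.
61 divides disc(K) = 732, so 61 ramifies.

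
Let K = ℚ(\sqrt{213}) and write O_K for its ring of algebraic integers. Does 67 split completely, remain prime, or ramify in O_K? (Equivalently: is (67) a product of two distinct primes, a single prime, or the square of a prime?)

Since 213 ≡ 1 mod 4, the ring of integers is ℤ[(1+√213)/2] with discriminant 213.
disc(K) = 213 is not divisible by 67; 67 is unramified.
(213/67) = 12^33 mod 67 = 66, giving Legendre symbol -1.
d is a non-residue mod p, hence 67 remains inert in O_K.

p is inert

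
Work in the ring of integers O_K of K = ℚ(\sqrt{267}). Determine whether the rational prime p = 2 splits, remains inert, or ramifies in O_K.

2 is ramified

267 mod 4 = 3, hence disc K = 4·267 = 1068 and O_K = ℤ[√267].
disc(K) = 1068 = 2·534, so p = 2 is ramified.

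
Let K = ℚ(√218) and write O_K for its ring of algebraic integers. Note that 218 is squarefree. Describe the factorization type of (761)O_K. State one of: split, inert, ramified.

d = 218 ≡ 2 (mod 4), so O_K = ℤ[√218] and disc(K) = 4d = 872.
Since gcd(761, 872) = 1 the prime 761 does not ramify.
Compute (218/761) via Euler: 218^((761-1)/2) mod 761 = 760, so (218/761) = -1.
d is a non-residue mod p, hence 761 remains inert in O_K.

p is inert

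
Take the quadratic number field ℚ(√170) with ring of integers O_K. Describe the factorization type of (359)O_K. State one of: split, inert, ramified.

split

170 mod 4 = 2, hence disc K = 4·170 = 680 and O_K = ℤ[√170].
Since gcd(359, 680) = 1 the prime 359 does not ramify.
(170/359) = 170^179 mod 359 = 1, giving Legendre symbol 1.
d is a quadratic residue mod p, hence 359 splits in O_K.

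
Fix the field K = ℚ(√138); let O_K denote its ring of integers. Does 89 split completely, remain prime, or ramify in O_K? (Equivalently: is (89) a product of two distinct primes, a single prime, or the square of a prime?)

split

d = 138 ≡ 2 (mod 4), so O_K = ℤ[√138] and disc(K) = 4d = 552.
Since gcd(89, 552) = 1 the prime 89 does not ramify.
Compute (138/89) via Euler: 49^((89-1)/2) mod 89 = 1, so (138/89) = 1.
d is a quadratic residue mod p, hence 89 splits in O_K.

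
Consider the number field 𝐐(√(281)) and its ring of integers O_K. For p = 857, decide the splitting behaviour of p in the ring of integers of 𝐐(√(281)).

split

d = 281 ≡ 1 (mod 4), so O_K = ℤ[(1+√281)/2] and disc(K) = d = 281.
857 ∤ 281, so 857 is unramified.
Compute (281/857) via Euler: 281^((857-1)/2) mod 857 = 1, so (281/857) = 1.
Legendre symbol 1 ⇒ 857 is split.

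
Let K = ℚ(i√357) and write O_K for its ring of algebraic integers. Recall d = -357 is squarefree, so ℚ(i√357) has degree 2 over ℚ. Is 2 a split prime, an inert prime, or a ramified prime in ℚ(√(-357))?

2 is ramified

-357 mod 4 = 3, hence disc K = 4·(-357) = -1428 and O_K = ℤ[√-357].
2 divides disc(K) = -1428, so 2 ramifies.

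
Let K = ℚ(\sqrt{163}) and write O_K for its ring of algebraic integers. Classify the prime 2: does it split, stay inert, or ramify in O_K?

d = 163 ≡ 3 (mod 4), so O_K = ℤ[√163] and disc(K) = 4d = 652.
2 divides disc(K) = 652, so 2 ramifies.

2 is ramified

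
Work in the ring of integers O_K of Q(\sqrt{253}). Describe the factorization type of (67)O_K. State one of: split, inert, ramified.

Since 253 ≡ 1 mod 4, the ring of integers is ℤ[(1+√253)/2] with discriminant 253.
67 ∤ 253, so 67 is unramified.
Compute (253/67) via Euler: 52^((67-1)/2) mod 67 = 66, so (253/67) = -1.
Legendre symbol -1 ⇒ 67 is inert.

67 remains inert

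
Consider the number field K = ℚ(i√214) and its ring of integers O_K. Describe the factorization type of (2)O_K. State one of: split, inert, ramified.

ramified — (2) = 𝔭²

-214 mod 4 = 2, hence disc K = 4·(-214) = -856 and O_K = ℤ[√-214].
disc(K) = -856 = 2·(-428), so p = 2 is ramified.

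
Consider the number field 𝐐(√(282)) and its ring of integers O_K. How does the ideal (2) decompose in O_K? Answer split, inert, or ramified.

Since 282 ≢ 1 mod 4, the ring of integers is ℤ[√282] with discriminant 4·282 = 1128.
Ramification test: 2 | 1128. The prime 2 ramifies in K.

ramifies in O_K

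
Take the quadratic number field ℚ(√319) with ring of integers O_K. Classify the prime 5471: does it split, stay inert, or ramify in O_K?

Since 319 ≢ 1 mod 4, the ring of integers is ℤ[√319] with discriminant 4·319 = 1276.
5471 ∤ 1276, so 5471 is unramified.
Euler's criterion: 319^2735 mod 5471 = 1. Thus (319|5471) = 1.
d is a quadratic residue mod p, hence 5471 splits in O_K.

splits completely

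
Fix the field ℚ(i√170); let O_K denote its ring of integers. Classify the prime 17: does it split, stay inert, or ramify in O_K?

ramified

d = -170 ≡ 2 (mod 4), so O_K = ℤ[√-170] and disc(K) = 4d = -680.
17 divides disc(K) = -680, so 17 ramifies.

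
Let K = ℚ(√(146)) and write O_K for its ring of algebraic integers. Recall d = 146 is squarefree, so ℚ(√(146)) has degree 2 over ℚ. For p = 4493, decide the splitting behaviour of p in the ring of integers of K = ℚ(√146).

146 mod 4 = 2, hence disc K = 4·146 = 584 and O_K = ℤ[√146].
disc(K) = 584 is not divisible by 4493; 4493 is unramified.
(146/4493) = 146^2246 mod 4493 = 1, giving Legendre symbol 1.
Legendre symbol 1 ⇒ 4493 is split.

4493 splits in O_K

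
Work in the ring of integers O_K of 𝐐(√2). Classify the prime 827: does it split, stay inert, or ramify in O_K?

remains prime (inert)

d = 2 ≡ 2 (mod 4), so O_K = ℤ[√2] and disc(K) = 4d = 8.
disc(K) = 8 is not divisible by 827; 827 is unramified.
Legendre symbol by Euler's criterion: (2/827) ≡ 2^413 ≡ 826 (mod 827), i.e. (2/827) = -1.
Legendre symbol -1 ⇒ 827 is inert.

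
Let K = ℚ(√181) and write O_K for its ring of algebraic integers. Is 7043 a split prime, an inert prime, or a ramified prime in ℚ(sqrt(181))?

Since 181 ≡ 1 mod 4, the ring of integers is ℤ[(1+√181)/2] with discriminant 181.
disc(K) = 181 is not divisible by 7043; 7043 is unramified.
Compute (181/7043) via Euler: 181^((7043-1)/2) mod 7043 = 1, so (181/7043) = 1.
(181/7043) = 1, so 7043 splits.

split — (7043) = 𝔭₁𝔭₂ with 𝔭₁ ≠ 𝔭₂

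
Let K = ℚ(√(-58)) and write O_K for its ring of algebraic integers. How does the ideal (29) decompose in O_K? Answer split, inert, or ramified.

Since -58 ≢ 1 mod 4, the ring of integers is ℤ[√-58] with discriminant 4·(-58) = -232.
Ramification test: 29 | -232. The prime 29 ramifies in K.

ramifies in O_K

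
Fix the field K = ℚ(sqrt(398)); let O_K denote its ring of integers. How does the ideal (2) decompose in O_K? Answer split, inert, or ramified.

d = 398 ≡ 2 (mod 4), so O_K = ℤ[√398] and disc(K) = 4d = 1592.
2 divides disc(K) = 1592, so 2 ramifies.

ramified — (2) = 𝔭²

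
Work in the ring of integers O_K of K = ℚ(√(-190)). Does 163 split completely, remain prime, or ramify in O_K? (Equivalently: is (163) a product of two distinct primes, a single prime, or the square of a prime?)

d = -190 ≡ 2 (mod 4), so O_K = ℤ[√-190] and disc(K) = 4d = -760.
Since gcd(163, -760) = 1 the prime 163 does not ramify.
Compute (-190/163) via Euler: 136^((163-1)/2) mod 163 = 1, so (-190/163) = 1.
(-190/163) = 1, so 163 splits.

split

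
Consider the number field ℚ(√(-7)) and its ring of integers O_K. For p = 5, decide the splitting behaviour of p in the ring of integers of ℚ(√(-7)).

inert — (5) stays prime in O_K

Since -7 ≡ 1 mod 4, the ring of integers is ℤ[(1+√-7)/2] with discriminant -7.
Since gcd(5, -7) = 1 the prime 5 does not ramify.
(-7/5) = 3^2 mod 5 = 4, giving Legendre symbol -1.
Legendre symbol -1 ⇒ 5 is inert.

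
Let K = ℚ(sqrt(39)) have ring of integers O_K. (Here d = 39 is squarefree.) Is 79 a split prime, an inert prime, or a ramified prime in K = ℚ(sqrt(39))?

remains prime (inert)

39 mod 4 = 3, hence disc K = 4·39 = 156 and O_K = ℤ[√39].
Since gcd(79, 156) = 1 the prime 79 does not ramify.
Legendre symbol by Euler's criterion: (39/79) ≡ 39^39 ≡ 78 (mod 79), i.e. (39/79) = -1.
d is a non-residue mod p, hence 79 remains inert in O_K.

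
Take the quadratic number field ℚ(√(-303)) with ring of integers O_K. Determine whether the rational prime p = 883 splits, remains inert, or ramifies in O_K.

Since -303 ≡ 1 mod 4, the ring of integers is ℤ[(1+√-303)/2] with discriminant -303.
disc(K) = -303 is not divisible by 883; 883 is unramified.
Euler's criterion: (-303)^441 mod 883 = 882. Thus (-303|883) = -1.
Legendre symbol -1 ⇒ 883 is inert.

inert — (883) stays prime in O_K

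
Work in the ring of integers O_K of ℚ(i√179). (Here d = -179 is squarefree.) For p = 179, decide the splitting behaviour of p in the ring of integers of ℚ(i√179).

p ramifies

-179 mod 4 = 1, hence disc K = -179 and O_K = ℤ[(1+√-179)/2].
179 divides disc(K) = -179, so 179 ramifies.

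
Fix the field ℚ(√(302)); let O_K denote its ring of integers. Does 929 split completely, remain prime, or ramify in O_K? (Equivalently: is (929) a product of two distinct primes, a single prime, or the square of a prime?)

inert — (929) stays prime in O_K

Since 302 ≢ 1 mod 4, the ring of integers is ℤ[√302] with discriminant 4·302 = 1208.
Since gcd(929, 1208) = 1 the prime 929 does not ramify.
Compute (302/929) via Euler: 302^((929-1)/2) mod 929 = 928, so (302/929) = -1.
d is a non-residue mod p, hence 929 remains inert in O_K.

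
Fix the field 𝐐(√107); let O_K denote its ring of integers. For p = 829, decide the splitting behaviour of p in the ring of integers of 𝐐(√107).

107 mod 4 = 3, hence disc K = 4·107 = 428 and O_K = ℤ[√107].
829 ∤ 428, so 829 is unramified.
Compute (107/829) via Euler: 107^((829-1)/2) mod 829 = 828, so (107/829) = -1.
Legendre symbol -1 ⇒ 829 is inert.

remains prime (inert)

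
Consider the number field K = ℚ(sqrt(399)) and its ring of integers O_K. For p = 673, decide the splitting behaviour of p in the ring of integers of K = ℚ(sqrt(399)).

inert — (673) stays prime in O_K

Since 399 ≢ 1 mod 4, the ring of integers is ℤ[√399] with discriminant 4·399 = 1596.
disc(K) = 1596 is not divisible by 673; 673 is unramified.
Compute (399/673) via Euler: 399^((673-1)/2) mod 673 = 672, so (399/673) = -1.
Legendre symbol -1 ⇒ 673 is inert.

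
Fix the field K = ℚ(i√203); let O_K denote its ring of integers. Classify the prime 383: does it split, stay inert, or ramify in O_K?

-203 mod 4 = 1, hence disc K = -203 and O_K = ℤ[(1+√-203)/2].
disc(K) = -203 is not divisible by 383; 383 is unramified.
Compute (-203/383) via Euler: 180^((383-1)/2) mod 383 = 382, so (-203/383) = -1.
Legendre symbol -1 ⇒ 383 is inert.

p is inert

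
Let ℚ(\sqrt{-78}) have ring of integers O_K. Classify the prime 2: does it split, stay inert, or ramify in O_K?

ramified — (2) = 𝔭²

-78 mod 4 = 2, hence disc K = 4·(-78) = -312 and O_K = ℤ[√-78].
disc(K) = -312 = 2·(-156), so p = 2 is ramified.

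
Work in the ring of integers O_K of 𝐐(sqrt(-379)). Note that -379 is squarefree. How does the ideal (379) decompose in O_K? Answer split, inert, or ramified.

ramified

-379 mod 4 = 1, hence disc K = -379 and O_K = ℤ[(1+√-379)/2].
disc(K) = -379 = 379·(-1), so p = 379 is ramified.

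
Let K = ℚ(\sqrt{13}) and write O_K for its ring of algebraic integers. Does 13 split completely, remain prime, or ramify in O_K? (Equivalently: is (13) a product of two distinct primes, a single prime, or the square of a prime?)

d = 13 ≡ 1 (mod 4), so O_K = ℤ[(1+√13)/2] and disc(K) = d = 13.
Ramification test: 13 | 13. The prime 13 ramifies in K.

ramified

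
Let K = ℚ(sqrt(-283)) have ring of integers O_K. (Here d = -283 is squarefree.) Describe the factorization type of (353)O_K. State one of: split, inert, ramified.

-283 mod 4 = 1, hence disc K = -283 and O_K = ℤ[(1+√-283)/2].
353 ∤ -283, so 353 is unramified.
Legendre symbol by Euler's criterion: (-283/353) ≡ (-283)^176 ≡ 1 (mod 353), i.e. (-283/353) = 1.
(-283/353) = 1, so 353 splits.

splits completely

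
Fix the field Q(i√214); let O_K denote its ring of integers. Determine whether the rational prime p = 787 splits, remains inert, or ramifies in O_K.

-214 mod 4 = 2, hence disc K = 4·(-214) = -856 and O_K = ℤ[√-214].
Since gcd(787, -856) = 1 the prime 787 does not ramify.
Legendre symbol by Euler's criterion: (-214/787) ≡ (-214)^393 ≡ 1 (mod 787), i.e. (-214/787) = 1.
Legendre symbol 1 ⇒ 787 is split.

split — (787) = 𝔭₁𝔭₂ with 𝔭₁ ≠ 𝔭₂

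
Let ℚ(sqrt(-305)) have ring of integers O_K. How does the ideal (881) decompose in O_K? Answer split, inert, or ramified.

-305 mod 4 = 3, hence disc K = 4·(-305) = -1220 and O_K = ℤ[√-305].
disc(K) = -1220 is not divisible by 881; 881 is unramified.
Legendre symbol by Euler's criterion: (-305/881) ≡ (-305)^440 ≡ 1 (mod 881), i.e. (-305/881) = 1.
(-305/881) = 1, so 881 splits.

splits completely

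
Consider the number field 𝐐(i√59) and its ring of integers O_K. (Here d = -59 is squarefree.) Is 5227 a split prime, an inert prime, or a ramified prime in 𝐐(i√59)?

splits completely

-59 mod 4 = 1, hence disc K = -59 and O_K = ℤ[(1+√-59)/2].
5227 ∤ -59, so 5227 is unramified.
(-59/5227) = 5168^2613 mod 5227 = 1, giving Legendre symbol 1.
(-59/5227) = 1, so 5227 splits.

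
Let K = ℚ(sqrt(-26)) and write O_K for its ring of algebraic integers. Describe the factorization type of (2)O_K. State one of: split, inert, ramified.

d = -26 ≡ 2 (mod 4), so O_K = ℤ[√-26] and disc(K) = 4d = -104.
disc(K) = -104 = 2·(-52), so p = 2 is ramified.

ramified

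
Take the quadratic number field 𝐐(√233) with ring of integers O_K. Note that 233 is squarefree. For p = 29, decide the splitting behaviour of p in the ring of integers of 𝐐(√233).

splits completely

Since 233 ≡ 1 mod 4, the ring of integers is ℤ[(1+√233)/2] with discriminant 233.
Since gcd(29, 233) = 1 the prime 29 does not ramify.
Euler's criterion: 233^14 mod 29 = 1. Thus (233|29) = 1.
d is a quadratic residue mod p, hence 29 splits in O_K.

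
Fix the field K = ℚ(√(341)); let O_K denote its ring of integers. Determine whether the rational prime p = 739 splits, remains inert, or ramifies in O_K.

d = 341 ≡ 1 (mod 4), so O_K = ℤ[(1+√341)/2] and disc(K) = d = 341.
Since gcd(739, 341) = 1 the prime 739 does not ramify.
Euler's criterion: 341^369 mod 739 = 1. Thus (341|739) = 1.
Legendre symbol 1 ⇒ 739 is split.

739 splits in O_K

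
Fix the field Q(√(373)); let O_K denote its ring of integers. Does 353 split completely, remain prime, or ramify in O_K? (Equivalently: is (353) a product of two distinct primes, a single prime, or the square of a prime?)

373 mod 4 = 1, hence disc K = 373 and O_K = ℤ[(1+√373)/2].
Since gcd(353, 373) = 1 the prime 353 does not ramify.
Legendre symbol by Euler's criterion: (373/353) ≡ 373^176 ≡ 352 (mod 353), i.e. (373/353) = -1.
d is a non-residue mod p, hence 353 remains inert in O_K.

p is inert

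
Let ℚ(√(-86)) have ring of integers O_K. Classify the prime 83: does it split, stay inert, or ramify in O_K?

Since -86 ≢ 1 mod 4, the ring of integers is ℤ[√-86] with discriminant 4·(-86) = -344.
disc(K) = -344 is not divisible by 83; 83 is unramified.
Legendre symbol by Euler's criterion: (-86/83) ≡ (-86)^41 ≡ 82 (mod 83), i.e. (-86/83) = -1.
(-86/83) = -1, so 83 is inert.

p is inert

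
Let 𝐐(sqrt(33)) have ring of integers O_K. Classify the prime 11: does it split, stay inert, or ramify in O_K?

p ramifies

d = 33 ≡ 1 (mod 4), so O_K = ℤ[(1+√33)/2] and disc(K) = d = 33.
11 divides disc(K) = 33, so 11 ramifies.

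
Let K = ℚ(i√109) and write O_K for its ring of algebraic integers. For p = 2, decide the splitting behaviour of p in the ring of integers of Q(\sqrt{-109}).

d = -109 ≡ 3 (mod 4), so O_K = ℤ[√-109] and disc(K) = 4d = -436.
disc(K) = -436 = 2·(-218), so p = 2 is ramified.

ramified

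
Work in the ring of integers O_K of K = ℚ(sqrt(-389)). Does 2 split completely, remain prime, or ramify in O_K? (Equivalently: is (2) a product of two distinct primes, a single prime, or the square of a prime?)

-389 mod 4 = 3, hence disc K = 4·(-389) = -1556 and O_K = ℤ[√-389].
Ramification test: 2 | -1556. The prime 2 ramifies in K.

p ramifies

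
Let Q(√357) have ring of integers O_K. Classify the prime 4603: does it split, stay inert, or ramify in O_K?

357 mod 4 = 1, hence disc K = 357 and O_K = ℤ[(1+√357)/2].
4603 ∤ 357, so 4603 is unramified.
Euler's criterion: 357^2301 mod 4603 = 1. Thus (357|4603) = 1.
(357/4603) = 1, so 4603 splits.

split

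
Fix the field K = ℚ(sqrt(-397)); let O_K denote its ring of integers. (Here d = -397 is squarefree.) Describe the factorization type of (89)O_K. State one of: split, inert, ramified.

Since -397 ≢ 1 mod 4, the ring of integers is ℤ[√-397] with discriminant 4·(-397) = -1588.
89 ∤ -1588, so 89 is unramified.
(-397/89) = 48^44 mod 89 = 88, giving Legendre symbol -1.
d is a non-residue mod p, hence 89 remains inert in O_K.

inert — (89) stays prime in O_K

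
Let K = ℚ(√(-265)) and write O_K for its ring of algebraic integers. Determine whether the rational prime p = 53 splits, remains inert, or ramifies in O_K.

ramifies in O_K

-265 mod 4 = 3, hence disc K = 4·(-265) = -1060 and O_K = ℤ[√-265].
Ramification test: 53 | -1060. The prime 53 ramifies in K.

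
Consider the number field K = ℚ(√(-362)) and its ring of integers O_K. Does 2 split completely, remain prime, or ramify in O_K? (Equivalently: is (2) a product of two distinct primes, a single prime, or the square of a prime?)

p ramifies

Since -362 ≢ 1 mod 4, the ring of integers is ℤ[√-362] with discriminant 4·(-362) = -1448.
disc(K) = -1448 = 2·(-724), so p = 2 is ramified.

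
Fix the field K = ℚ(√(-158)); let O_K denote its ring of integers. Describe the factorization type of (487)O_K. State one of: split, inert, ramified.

splits completely

Since -158 ≢ 1 mod 4, the ring of integers is ℤ[√-158] with discriminant 4·(-158) = -632.
disc(K) = -632 is not divisible by 487; 487 is unramified.
Euler's criterion: (-158)^243 mod 487 = 1. Thus (-158|487) = 1.
Legendre symbol 1 ⇒ 487 is split.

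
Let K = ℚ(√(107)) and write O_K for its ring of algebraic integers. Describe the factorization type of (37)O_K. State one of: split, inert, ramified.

split

Since 107 ≢ 1 mod 4, the ring of integers is ℤ[√107] with discriminant 4·107 = 428.
Since gcd(37, 428) = 1 the prime 37 does not ramify.
Legendre symbol by Euler's criterion: (107/37) ≡ 107^18 ≡ 1 (mod 37), i.e. (107/37) = 1.
(107/37) = 1, so 37 splits.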